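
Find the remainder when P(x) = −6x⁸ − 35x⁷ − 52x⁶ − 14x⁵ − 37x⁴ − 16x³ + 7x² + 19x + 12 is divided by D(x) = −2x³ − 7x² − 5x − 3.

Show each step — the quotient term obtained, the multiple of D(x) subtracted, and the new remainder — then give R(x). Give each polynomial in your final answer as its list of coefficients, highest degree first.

R = [-3]

Step 1: lead(−6x⁸ − 35x⁷ − 52x⁶ − 14x⁵ − 37x⁴ − 16x³ + 7x² + 19x + 12) ÷ lead(D) = −6x⁸ ÷ −2x³ = 3x⁵. Subtract (3x⁵)·D = −6x⁸ − 21x⁷ − 15x⁶ − 9x⁵. Remainder: −14x⁷ − 37x⁶ − 5x⁵ − 37x⁴ − 16x³ + 7x² + 19x + 12.
Step 2: lead(−14x⁷ − 37x⁶ − 5x⁵ − 37x⁴ − 16x³ + 7x² + 19x + 12) ÷ lead(D) = −14x⁷ ÷ −2x³ = 7x⁴. Subtract (7x⁴)·D = −14x⁷ − 49x⁶ − 35x⁵ − 21x⁴. Remainder: 12x⁶ + 30x⁵ − 16x⁴ − 16x³ + 7x² + 19x + 12.
Step 3: lead(12x⁶ + 30x⁵ − 16x⁴ − 16x³ + 7x² + 19x + 12) ÷ lead(D) = 12x⁶ ÷ −2x³ = −6x³. Subtract (−6x³)·D = 12x⁶ + 42x⁵ + 30x⁴ + 18x³. Remainder: −12x⁵ − 46x⁴ − 34x³ + 7x² + 19x + 12.
Step 4: lead(−12x⁵ − 46x⁴ − 34x³ + 7x² + 19x + 12) ÷ lead(D) = −12x⁵ ÷ −2x³ = 6x². Subtract (6x²)·D = −12x⁵ − 42x⁴ − 30x³ − 18x². Remainder: −4x⁴ − 4x³ + 25x² + 19x + 12.
Step 5: lead(−4x⁴ − 4x³ + 25x² + 19x + 12) ÷ lead(D) = −4x⁴ ÷ −2x³ = 2x. Subtract (2x)·D = −4x⁴ − 14x³ − 10x² − 6x. Remainder: 10x³ + 35x² + 25x + 12.
Step 6: lead(10x³ + 35x² + 25x + 12) ÷ lead(D) = 10x³ ÷ −2x³ = −5. Subtract (−5)·D = 10x³ + 35x² + 25x + 15. Remainder: −3.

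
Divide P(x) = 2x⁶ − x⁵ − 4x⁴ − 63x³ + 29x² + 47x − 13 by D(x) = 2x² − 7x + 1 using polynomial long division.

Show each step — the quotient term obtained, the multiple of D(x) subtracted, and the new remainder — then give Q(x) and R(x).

Step 1: lead(2x⁶ − x⁵ − 4x⁴ − 63x³ + 29x² + 47x − 13) ÷ lead(D) = 2x⁶ ÷ 2x² = x⁴. Subtract (x⁴)·D = 2x⁶ − 7x⁵ + x⁴. Remainder: 6x⁵ − 5x⁴ − 63x³ + 29x² + 47x − 13.
Step 2: lead(6x⁵ − 5x⁴ − 63x³ + 29x² + 47x − 13) ÷ lead(D) = 6x⁵ ÷ 2x² = 3x³. Subtract (3x³)·D = 6x⁵ − 21x⁴ + 3x³. Remainder: 16x⁴ − 66x³ + 29x² + 47x − 13.
Step 3: lead(16x⁴ − 66x³ + 29x² + 47x − 13) ÷ lead(D) = 16x⁴ ÷ 2x² = 8x². Subtract (8x²)·D = 16x⁴ − 56x³ + 8x². Remainder: −10x³ + 21x² + 47x − 13.
Step 4: lead(−10x³ + 21x² + 47x − 13) ÷ lead(D) = −10x³ ÷ 2x² = −5x. Subtract (−5x)·D = −10x³ + 35x² − 5x. Remainder: −14x² + 52x − 13.
Step 5: lead(−14x² + 52x − 13) ÷ lead(D) = −14x² ÷ 2x² = −7. Subtract (−7)·D = −14x² + 49x − 7. Remainder: 3x − 6.

Q(x) = x⁴ + 3x³ + 8x² − 5x − 7; R(x) = 3x − 6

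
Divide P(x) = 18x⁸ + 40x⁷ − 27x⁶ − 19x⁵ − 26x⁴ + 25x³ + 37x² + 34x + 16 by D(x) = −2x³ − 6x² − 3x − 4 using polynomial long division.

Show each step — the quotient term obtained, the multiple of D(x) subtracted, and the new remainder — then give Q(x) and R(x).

Q(x) = −9x⁵ + 7x⁴ + 6x³ − x² − 7x − 2; R(x) = 8

Step 1: lead(18x⁸ + 40x⁷ − 27x⁶ − 19x⁵ − 26x⁴ + 25x³ + 37x² + 34x + 16) ÷ lead(D) = 18x⁸ ÷ −2x³ = −9x⁵. Subtract (−9x⁵)·D = 18x⁸ + 54x⁷ + 27x⁶ + 36x⁵. Remainder: −14x⁷ − 54x⁶ − 55x⁵ − 26x⁴ + 25x³ + 37x² + 34x + 16.
Step 2: lead(−14x⁷ − 54x⁶ − 55x⁵ − 26x⁴ + 25x³ + 37x² + 34x + 16) ÷ lead(D) = −14x⁷ ÷ −2x³ = 7x⁴. Subtract (7x⁴)·D = −14x⁷ − 42x⁶ − 21x⁵ − 28x⁴. Remainder: −12x⁶ − 34x⁵ + 2x⁴ + 25x³ + 37x² + 34x + 16.
Step 3: lead(−12x⁶ − 34x⁵ + 2x⁴ + 25x³ + 37x² + 34x + 16) ÷ lead(D) = −12x⁶ ÷ −2x³ = 6x³. Subtract (6x³)·D = −12x⁶ − 36x⁵ − 18x⁴ − 24x³. Remainder: 2x⁵ + 20x⁴ + 49x³ + 37x² + 34x + 16.
Step 4: lead(2x⁵ + 20x⁴ + 49x³ + 37x² + 34x + 16) ÷ lead(D) = 2x⁵ ÷ −2x³ = −x². Subtract (−x²)·D = 2x⁵ + 6x⁴ + 3x³ + 4x². Remainder: 14x⁴ + 46x³ + 33x² + 34x + 16.
Step 5: lead(14x⁴ + 46x³ + 33x² + 34x + 16) ÷ lead(D) = 14x⁴ ÷ −2x³ = −7x. Subtract (−7x)·D = 14x⁴ + 42x³ + 21x² + 28x. Remainder: 4x³ + 12x² + 6x + 16.
Step 6: lead(4x³ + 12x² + 6x + 16) ÷ lead(D) = 4x³ ÷ −2x³ = −2. Subtract (−2)·D = 4x³ + 12x² + 6x + 8. Remainder: 8.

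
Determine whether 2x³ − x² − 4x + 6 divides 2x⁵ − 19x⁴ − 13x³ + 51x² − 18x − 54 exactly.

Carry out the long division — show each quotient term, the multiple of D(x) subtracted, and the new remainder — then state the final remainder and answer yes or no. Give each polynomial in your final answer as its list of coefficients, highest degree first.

R = [0], so D(x) is a factor of P(x). yes

Step 1: lead(2x⁵ − 19x⁴ − 13x³ + 51x² − 18x − 54) ÷ lead(D) = 2x⁵ ÷ 2x³ = x². Subtract (x²)·D = 2x⁵ − x⁴ − 4x³ + 6x². Remainder: −18x⁴ − 9x³ + 45x² − 18x − 54.
Step 2: lead(−18x⁴ − 9x³ + 45x² − 18x − 54) ÷ lead(D) = −18x⁴ ÷ 2x³ = −9x. Subtract (−9x)·D = −18x⁴ + 9x³ + 36x² − 54x. Remainder: −18x³ + 9x² + 36x − 54.
Step 3: lead(−18x³ + 9x² + 36x − 54) ÷ lead(D) = −18x³ ÷ 2x³ = −9. Subtract (−9)·D = −18x³ + 9x² + 36x − 54. Remainder: 0.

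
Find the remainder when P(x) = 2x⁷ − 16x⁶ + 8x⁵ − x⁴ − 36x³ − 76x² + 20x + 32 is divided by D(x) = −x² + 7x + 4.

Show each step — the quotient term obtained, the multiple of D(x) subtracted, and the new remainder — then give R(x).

Step 1: lead(2x⁷ − 16x⁶ + 8x⁵ − x⁴ − 36x³ − 76x² + 20x + 32) ÷ lead(D) = 2x⁷ ÷ −x² = −2x⁵. Subtract (−2x⁵)·D = 2x⁷ − 14x⁶ − 8x⁵. Remainder: −2x⁶ + 16x⁵ − x⁴ − 36x³ − 76x² + 20x + 32.
Step 2: lead(−2x⁶ + 16x⁵ − x⁴ − 36x³ − 76x² + 20x + 32) ÷ lead(D) = −2x⁶ ÷ −x² = 2x⁴. Subtract (2x⁴)·D = −2x⁶ + 14x⁵ + 8x⁴. Remainder: 2x⁵ − 9x⁴ − 36x³ − 76x² + 20x + 32.
Step 3: lead(2x⁵ − 9x⁴ − 36x³ − 76x² + 20x + 32) ÷ lead(D) = 2x⁵ ÷ −x² = −2x³. Subtract (−2x³)·D = 2x⁵ − 14x⁴ − 8x³. Remainder: 5x⁴ − 28x³ − 76x² + 20x + 32.
Step 4: lead(5x⁴ − 28x³ − 76x² + 20x + 32) ÷ lead(D) = 5x⁴ ÷ −x² = −5x². Subtract (−5x²)·D = 5x⁴ − 35x³ − 20x². Remainder: 7x³ − 56x² + 20x + 32.
Step 5: lead(7x³ − 56x² + 20x + 32) ÷ lead(D) = 7x³ ÷ −x² = −7x. Subtract (−7x)·D = 7x³ − 49x² − 28x. Remainder: −7x² + 48x + 32.
Step 6: lead(−7x² + 48x + 32) ÷ lead(D) = −7x² ÷ −x² = 7. Subtract (7)·D = −7x² + 49x + 28. Remainder: −x + 4.

R(x) = −x + 4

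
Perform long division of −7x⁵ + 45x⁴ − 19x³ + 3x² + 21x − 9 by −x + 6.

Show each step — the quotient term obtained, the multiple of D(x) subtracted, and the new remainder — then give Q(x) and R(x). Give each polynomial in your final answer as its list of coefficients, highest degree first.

Step 1: lead(−7x⁵ + 45x⁴ − 19x³ + 3x² + 21x − 9) ÷ lead(D) = −7x⁵ ÷ −x = 7x⁴. Subtract (7x⁴)·D = −7x⁵ + 42x⁴. Remainder: 3x⁴ − 19x³ + 3x² + 21x − 9.
Step 2: lead(3x⁴ − 19x³ + 3x² + 21x − 9) ÷ lead(D) = 3x⁴ ÷ −x = −3x³. Subtract (−3x³)·D = 3x⁴ − 18x³. Remainder: −x³ + 3x² + 21x − 9.
Step 3: lead(−x³ + 3x² + 21x − 9) ÷ lead(D) = −x³ ÷ −x = x². Subtract (x²)·D = −x³ + 6x². Remainder: −3x² + 21x − 9.
Step 4: lead(−3x² + 21x − 9) ÷ lead(D) = −3x² ÷ −x = 3x. Subtract (3x)·D = −3x² + 18x. Remainder: 3x − 9.
Step 5: lead(3x − 9) ÷ lead(D) = 3x ÷ −x = −3. Subtract (−3)·D = 3x − 18. Remainder: 9.

Q = [7, -3, 1, 3, -3]; R = [9]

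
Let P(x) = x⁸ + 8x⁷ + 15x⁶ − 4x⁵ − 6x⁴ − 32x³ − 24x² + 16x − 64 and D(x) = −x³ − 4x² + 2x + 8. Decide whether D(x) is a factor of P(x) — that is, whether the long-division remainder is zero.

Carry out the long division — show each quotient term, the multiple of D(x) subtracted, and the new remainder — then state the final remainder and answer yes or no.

R(x) = 0, so D(x) is a factor of P(x). yes

Step 1: lead(x⁸ + 8x⁷ + 15x⁶ − 4x⁵ − 6x⁴ − 32x³ − 24x² + 16x − 64) ÷ lead(D) = x⁸ ÷ −x³ = −x⁵. Subtract (−x⁵)·D = x⁸ + 4x⁷ − 2x⁶ − 8x⁵. Remainder: 4x⁷ + 17x⁶ + 4x⁵ − 6x⁴ − 32x³ − 24x² + 16x − 64.
Step 2: lead(4x⁷ + 17x⁶ + 4x⁵ − 6x⁴ − 32x³ − 24x² + 16x − 64) ÷ lead(D) = 4x⁷ ÷ −x³ = −4x⁴. Subtract (−4x⁴)·D = 4x⁷ + 16x⁶ − 8x⁵ − 32x⁴. Remainder: x⁶ + 12x⁵ + 26x⁴ − 32x³ − 24x² + 16x − 64.
Step 3: lead(x⁶ + 12x⁵ + 26x⁴ − 32x³ − 24x² + 16x − 64) ÷ lead(D) = x⁶ ÷ −x³ = −x³. Subtract (−x³)·D = x⁶ + 4x⁵ − 2x⁴ − 8x³. Remainder: 8x⁵ + 28x⁴ − 24x³ − 24x² + 16x − 64.
Step 4: lead(8x⁵ + 28x⁴ − 24x³ − 24x² + 16x − 64) ÷ lead(D) = 8x⁵ ÷ −x³ = −8x². Subtract (−8x²)·D = 8x⁵ + 32x⁴ − 16x³ − 64x². Remainder: −4x⁴ − 8x³ + 40x² + 16x − 64.
Step 5: lead(−4x⁴ − 8x³ + 40x² + 16x − 64) ÷ lead(D) = −4x⁴ ÷ −x³ = 4x. Subtract (4x)·D = −4x⁴ − 16x³ + 8x² + 32x. Remainder: 8x³ + 32x² − 16x − 64.
Step 6: lead(8x³ + 32x² − 16x − 64) ÷ lead(D) = 8x³ ÷ −x³ = −8. Subtract (−8)·D = 8x³ + 32x² − 16x − 64. Remainder: 0.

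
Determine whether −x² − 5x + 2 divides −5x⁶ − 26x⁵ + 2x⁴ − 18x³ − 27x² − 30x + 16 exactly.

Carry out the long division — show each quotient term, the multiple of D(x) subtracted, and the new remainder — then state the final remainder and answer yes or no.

R(x) = 0, so D(x) is a factor of P(x). yes

Step 1: lead(−5x⁶ − 26x⁵ + 2x⁴ − 18x³ − 27x² − 30x + 16) ÷ lead(D) = −5x⁶ ÷ −x² = 5x⁴. Subtract (5x⁴)·D = −5x⁶ − 25x⁵ + 10x⁴. Remainder: −x⁵ − 8x⁴ − 18x³ − 27x² − 30x + 16.
Step 2: lead(−x⁵ − 8x⁴ − 18x³ − 27x² − 30x + 16) ÷ lead(D) = −x⁵ ÷ −x² = x³. Subtract (x³)·D = −x⁵ − 5x⁴ + 2x³. Remainder: −3x⁴ − 20x³ − 27x² − 30x + 16.
Step 3: lead(−3x⁴ − 20x³ − 27x² − 30x + 16) ÷ lead(D) = −3x⁴ ÷ −x² = 3x². Subtract (3x²)·D = −3x⁴ − 15x³ + 6x². Remainder: −5x³ − 33x² − 30x + 16.
Step 4: lead(−5x³ − 33x² − 30x + 16) ÷ lead(D) = −5x³ ÷ −x² = 5x. Subtract (5x)·D = −5x³ − 25x² + 10x. Remainder: −8x² − 40x + 16.
Step 5: lead(−8x² − 40x + 16) ÷ lead(D) = −8x² ÷ −x² = 8. Subtract (8)·D = −8x² − 40x + 16. Remainder: 0.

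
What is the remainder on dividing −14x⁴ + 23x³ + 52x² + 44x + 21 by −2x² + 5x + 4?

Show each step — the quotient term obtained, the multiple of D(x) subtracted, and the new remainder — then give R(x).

Step 1: lead(−14x⁴ + 23x³ + 52x² + 44x + 21) ÷ lead(D) = −14x⁴ ÷ −2x² = 7x². Subtract (7x²)·D = −14x⁴ + 35x³ + 28x². Remainder: −12x³ + 24x² + 44x + 21.
Step 2: lead(−12x³ + 24x² + 44x + 21) ÷ lead(D) = −12x³ ÷ −2x² = 6x. Subtract (6x)·D = −12x³ + 30x² + 24x. Remainder: −6x² + 20x + 21.
Step 3: lead(−6x² + 20x + 21) ÷ lead(D) = −6x² ÷ −2x² = 3. Subtract (3)·D = −6x² + 15x + 12. Remainder: 5x + 9.

R(x) = 5x + 9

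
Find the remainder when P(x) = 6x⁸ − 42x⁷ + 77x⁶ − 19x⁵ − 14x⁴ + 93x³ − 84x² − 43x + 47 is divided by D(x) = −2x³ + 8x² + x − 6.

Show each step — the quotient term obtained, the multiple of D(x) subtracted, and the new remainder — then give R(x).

Step 1: lead(6x⁸ − 42x⁷ + 77x⁶ − 19x⁵ − 14x⁴ + 93x³ − 84x² − 43x + 47) ÷ lead(D) = 6x⁸ ÷ −2x³ = −3x⁵. Subtract (−3x⁵)·D = 6x⁸ − 24x⁷ − 3x⁶ + 18x⁵. Remainder: −18x⁷ + 80x⁶ − 37x⁵ − 14x⁴ + 93x³ − 84x² − 43x + 47.
Step 2: lead(−18x⁷ + 80x⁶ − 37x⁵ − 14x⁴ + 93x³ − 84x² − 43x + 47) ÷ lead(D) = −18x⁷ ÷ −2x³ = 9x⁴. Subtract (9x⁴)·D = −18x⁷ + 72x⁶ + 9x⁵ − 54x⁴. Remainder: 8x⁶ − 46x⁵ + 40x⁴ + 93x³ − 84x² − 43x + 47.
Step 3: lead(8x⁶ − 46x⁵ + 40x⁴ + 93x³ − 84x² − 43x + 47) ÷ lead(D) = 8x⁶ ÷ −2x³ = −4x³. Subtract (−4x³)·D = 8x⁶ − 32x⁵ − 4x⁴ + 24x³. Remainder: −14x⁵ + 44x⁴ + 69x³ − 84x² − 43x + 47.
Step 4: lead(−14x⁵ + 44x⁴ + 69x³ − 84x² − 43x + 47) ÷ lead(D) = −14x⁵ ÷ −2x³ = 7x². Subtract (7x²)·D = −14x⁵ + 56x⁴ + 7x³ − 42x². Remainder: −12x⁴ + 62x³ − 42x² − 43x + 47.
Step 5: lead(−12x⁴ + 62x³ − 42x² − 43x + 47) ÷ lead(D) = −12x⁴ ÷ −2x³ = 6x. Subtract (6x)·D = −12x⁴ + 48x³ + 6x² − 36x. Remainder: 14x³ − 48x² − 7x + 47.
Step 6: lead(14x³ − 48x² − 7x + 47) ÷ lead(D) = 14x³ ÷ −2x³ = −7. Subtract (−7)·D = 14x³ − 56x² − 7x + 42. Remainder: 8x² + 5.

R(x) = 8x² + 5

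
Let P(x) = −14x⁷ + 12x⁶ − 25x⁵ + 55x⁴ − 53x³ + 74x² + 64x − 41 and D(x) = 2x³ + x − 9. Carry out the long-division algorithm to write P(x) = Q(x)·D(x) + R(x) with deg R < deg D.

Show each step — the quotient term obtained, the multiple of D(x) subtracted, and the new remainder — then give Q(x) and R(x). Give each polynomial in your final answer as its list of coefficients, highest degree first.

Step 1: lead(−14x⁷ + 12x⁶ − 25x⁵ + 55x⁴ − 53x³ + 74x² + 64x − 41) ÷ lead(D) = −14x⁷ ÷ 2x³ = −7x⁴. Subtract (−7x⁴)·D = −14x⁷ − 7x⁵ + 63x⁴. Remainder: 12x⁶ − 18x⁵ − 8x⁴ − 53x³ + 74x² + 64x − 41.
Step 2: lead(12x⁶ − 18x⁵ − 8x⁴ − 53x³ + 74x² + 64x − 41) ÷ lead(D) = 12x⁶ ÷ 2x³ = 6x³. Subtract (6x³)·D = 12x⁶ + 6x⁴ − 54x³. Remainder: −18x⁵ − 14x⁴ + x³ + 74x² + 64x − 41.
Step 3: lead(−18x⁵ − 14x⁴ + x³ + 74x² + 64x − 41) ÷ lead(D) = −18x⁵ ÷ 2x³ = −9x². Subtract (−9x²)·D = −18x⁵ − 9x³ + 81x². Remainder: −14x⁴ + 10x³ − 7x² + 64x − 41.
Step 4: lead(−14x⁴ + 10x³ − 7x² + 64x − 41) ÷ lead(D) = −14x⁴ ÷ 2x³ = −7x. Subtract (−7x)·D = −14x⁴ − 7x² + 63x. Remainder: 10x³ + x − 41.
Step 5: lead(10x³ + x − 41) ÷ lead(D) = 10x³ ÷ 2x³ = 5. Subtract (5)·D = 10x³ + 5x − 45. Remainder: −4x + 4.

Q = [-7, 6, -9, -7, 5]; R = [-4, 4]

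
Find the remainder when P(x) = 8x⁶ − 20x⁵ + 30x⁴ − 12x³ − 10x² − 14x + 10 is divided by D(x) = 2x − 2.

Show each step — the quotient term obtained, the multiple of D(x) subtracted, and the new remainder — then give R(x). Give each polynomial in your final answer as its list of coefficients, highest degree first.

Step 1: lead(8x⁶ − 20x⁵ + 30x⁴ − 12x³ − 10x² − 14x + 10) ÷ lead(D) = 8x⁶ ÷ 2x = 4x⁵. Subtract (4x⁵)·D = 8x⁶ − 8x⁵. Remainder: −12x⁵ + 30x⁴ − 12x³ − 10x² − 14x + 10.
Step 2: lead(−12x⁵ + 30x⁴ − 12x³ − 10x² − 14x + 10) ÷ lead(D) = −12x⁵ ÷ 2x = −6x⁴. Subtract (−6x⁴)·D = −12x⁵ + 12x⁴. Remainder: 18x⁴ − 12x³ − 10x² − 14x + 10.
Step 3: lead(18x⁴ − 12x³ − 10x² − 14x + 10) ÷ lead(D) = 18x⁴ ÷ 2x = 9x³. Subtract (9x³)·D = 18x⁴ − 18x³. Remainder: 6x³ − 10x² − 14x + 10.
Step 4: lead(6x³ − 10x² − 14x + 10) ÷ lead(D) = 6x³ ÷ 2x = 3x². Subtract (3x²)·D = 6x³ − 6x². Remainder: −4x² − 14x + 10.
Step 5: lead(−4x² − 14x + 10) ÷ lead(D) = −4x² ÷ 2x = −2x. Subtract (−2x)·D = −4x² + 4x. Remainder: −18x + 10.
Step 6: lead(−18x + 10) ÷ lead(D) = −18x ÷ 2x = −9. Subtract (−9)·D = −18x + 18. Remainder: −8.

R = [-8]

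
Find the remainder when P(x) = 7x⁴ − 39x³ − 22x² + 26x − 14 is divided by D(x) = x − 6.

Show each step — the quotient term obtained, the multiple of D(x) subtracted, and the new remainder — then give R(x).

R(x) = −2

Step 1: lead(7x⁴ − 39x³ − 22x² + 26x − 14) ÷ lead(D) = 7x⁴ ÷ x = 7x³. Subtract (7x³)·D = 7x⁴ − 42x³. Remainder: 3x³ − 22x² + 26x − 14.
Step 2: lead(3x³ − 22x² + 26x − 14) ÷ lead(D) = 3x³ ÷ x = 3x². Subtract (3x²)·D = 3x³ − 18x². Remainder: −4x² + 26x − 14.
Step 3: lead(−4x² + 26x − 14) ÷ lead(D) = −4x² ÷ x = −4x. Subtract (−4x)·D = −4x² + 24x. Remainder: 2x − 14.
Step 4: lead(2x − 14) ÷ lead(D) = 2x ÷ x = 2. Subtract (2)·D = 2x − 12. Remainder: −2.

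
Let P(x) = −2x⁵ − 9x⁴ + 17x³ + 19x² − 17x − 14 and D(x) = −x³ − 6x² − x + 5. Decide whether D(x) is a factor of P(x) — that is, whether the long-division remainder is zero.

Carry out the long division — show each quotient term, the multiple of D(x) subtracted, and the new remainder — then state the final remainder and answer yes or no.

Step 1: lead(−2x⁵ − 9x⁴ + 17x³ + 19x² − 17x − 14) ÷ lead(D) = −2x⁵ ÷ −x³ = 2x². Subtract (2x²)·D = −2x⁵ − 12x⁴ − 2x³ + 10x². Remainder: 3x⁴ + 19x³ + 9x² − 17x − 14.
Step 2: lead(3x⁴ + 19x³ + 9x² − 17x − 14) ÷ lead(D) = 3x⁴ ÷ −x³ = −3x. Subtract (−3x)·D = 3x⁴ + 18x³ + 3x² − 15x. Remainder: x³ + 6x² − 2x − 14.
Step 3: lead(x³ + 6x² − 2x − 14) ÷ lead(D) = x³ ÷ −x³ = −1. Subtract (−1)·D = x³ + 6x² + x − 5. Remainder: −3x − 9.

R(x) = −3x − 9, so D(x) is not a factor of P(x). no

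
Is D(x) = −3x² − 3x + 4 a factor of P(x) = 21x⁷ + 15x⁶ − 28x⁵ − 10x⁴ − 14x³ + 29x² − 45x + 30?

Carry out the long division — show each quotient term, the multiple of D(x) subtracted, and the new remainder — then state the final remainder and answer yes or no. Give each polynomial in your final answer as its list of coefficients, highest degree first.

Step 1: lead(21x⁷ + 15x⁶ − 28x⁵ − 10x⁴ − 14x³ + 29x² − 45x + 30) ÷ lead(D) = 21x⁷ ÷ −3x² = −7x⁵. Subtract (−7x⁵)·D = 21x⁷ + 21x⁶ − 28x⁵. Remainder: −6x⁶ − 10x⁴ − 14x³ + 29x² − 45x + 30.
Step 2: lead(−6x⁶ − 10x⁴ − 14x³ + 29x² − 45x + 30) ÷ lead(D) = −6x⁶ ÷ −3x² = 2x⁴. Subtract (2x⁴)·D = −6x⁶ − 6x⁵ + 8x⁴. Remainder: 6x⁵ − 18x⁴ − 14x³ + 29x² − 45x + 30.
Step 3: lead(6x⁵ − 18x⁴ − 14x³ + 29x² − 45x + 30) ÷ lead(D) = 6x⁵ ÷ −3x² = −2x³. Subtract (−2x³)·D = 6x⁵ + 6x⁴ − 8x³. Remainder: −24x⁴ − 6x³ + 29x² − 45x + 30.
Step 4: lead(−24x⁴ − 6x³ + 29x² − 45x + 30) ÷ lead(D) = −24x⁴ ÷ −3x² = 8x². Subtract (8x²)·D = −24x⁴ − 24x³ + 32x². Remainder: 18x³ − 3x² − 45x + 30.
Step 5: lead(18x³ − 3x² − 45x + 30) ÷ lead(D) = 18x³ ÷ −3x² = −6x. Subtract (−6x)·D = 18x³ + 18x² − 24x. Remainder: −21x² − 21x + 30.
Step 6: lead(−21x² − 21x + 30) ÷ lead(D) = −21x² ÷ −3x² = 7. Subtract (7)·D = −21x² − 21x + 28. Remainder: 2.

R = [2], so D(x) is not a factor of P(x). no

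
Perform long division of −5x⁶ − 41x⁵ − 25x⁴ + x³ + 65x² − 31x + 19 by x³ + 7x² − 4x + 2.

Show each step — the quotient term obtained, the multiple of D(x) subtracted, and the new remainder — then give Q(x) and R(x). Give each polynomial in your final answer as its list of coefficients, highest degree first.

Q = [-5, -6, -3, 8]; R = [9, 7, 3]

Step 1: lead(−5x⁶ − 41x⁵ − 25x⁴ + x³ + 65x² − 31x + 19) ÷ lead(D) = −5x⁶ ÷ x³ = −5x³. Subtract (−5x³)·D = −5x⁶ − 35x⁵ + 20x⁴ − 10x³. Remainder: −6x⁵ − 45x⁴ + 11x³ + 65x² − 31x + 19.
Step 2: lead(−6x⁵ − 45x⁴ + 11x³ + 65x² − 31x + 19) ÷ lead(D) = −6x⁵ ÷ x³ = −6x². Subtract (−6x²)·D = −6x⁵ − 42x⁴ + 24x³ − 12x². Remainder: −3x⁴ − 13x³ + 77x² − 31x + 19.
Step 3: lead(−3x⁴ − 13x³ + 77x² − 31x + 19) ÷ lead(D) = −3x⁴ ÷ x³ = −3x. Subtract (−3x)·D = −3x⁴ − 21x³ + 12x² − 6x. Remainder: 8x³ + 65x² − 25x + 19.
Step 4: lead(8x³ + 65x² − 25x + 19) ÷ lead(D) = 8x³ ÷ x³ = 8. Subtract (8)·D = 8x³ + 56x² − 32x + 16. Remainder: 9x² + 7x + 3.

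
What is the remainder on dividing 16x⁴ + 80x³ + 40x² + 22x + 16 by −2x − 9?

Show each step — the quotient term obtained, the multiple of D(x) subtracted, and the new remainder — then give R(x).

R(x) = −2

Step 1: lead(16x⁴ + 80x³ + 40x² + 22x + 16) ÷ lead(D) = 16x⁴ ÷ −2x = −8x³. Subtract (−8x³)·D = 16x⁴ + 72x³. Remainder: 8x³ + 40x² + 22x + 16.
Step 2: lead(8x³ + 40x² + 22x + 16) ÷ lead(D) = 8x³ ÷ −2x = −4x². Subtract (−4x²)·D = 8x³ + 36x². Remainder: 4x² + 22x + 16.
Step 3: lead(4x² + 22x + 16) ÷ lead(D) = 4x² ÷ −2x = −2x. Subtract (−2x)·D = 4x² + 18x. Remainder: 4x + 16.
Step 4: lead(4x + 16) ÷ lead(D) = 4x ÷ −2x = −2. Subtract (−2)·D = 4x + 18. Remainder: −2.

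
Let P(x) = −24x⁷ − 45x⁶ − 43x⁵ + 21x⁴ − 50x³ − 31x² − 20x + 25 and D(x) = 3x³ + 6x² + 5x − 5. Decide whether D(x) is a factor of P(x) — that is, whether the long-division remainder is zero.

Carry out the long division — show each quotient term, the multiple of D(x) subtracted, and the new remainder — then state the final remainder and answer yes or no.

R(x) = −5, so D(x) is not a factor of P(x). no

Step 1: lead(−24x⁷ − 45x⁶ − 43x⁵ + 21x⁴ − 50x³ − 31x² − 20x + 25) ÷ lead(D) = −24x⁷ ÷ 3x³ = −8x⁴. Subtract (−8x⁴)·D = −24x⁷ − 48x⁶ − 40x⁵ + 40x⁴. Remainder: 3x⁶ − 3x⁵ − 19x⁴ − 50x³ − 31x² − 20x + 25.
Step 2: lead(3x⁶ − 3x⁵ − 19x⁴ − 50x³ − 31x² − 20x + 25) ÷ lead(D) = 3x⁶ ÷ 3x³ = x³. Subtract (x³)·D = 3x⁶ + 6x⁵ + 5x⁴ − 5x³. Remainder: −9x⁵ − 24x⁴ − 45x³ − 31x² − 20x + 25.
Step 3: lead(−9x⁵ − 24x⁴ − 45x³ − 31x² − 20x + 25) ÷ lead(D) = −9x⁵ ÷ 3x³ = −3x². Subtract (−3x²)·D = −9x⁵ − 18x⁴ − 15x³ + 15x². Remainder: −6x⁴ − 30x³ − 46x² − 20x + 25.
Step 4: lead(−6x⁴ − 30x³ − 46x² − 20x + 25) ÷ lead(D) = −6x⁴ ÷ 3x³ = −2x. Subtract (−2x)·D = −6x⁴ − 12x³ − 10x² + 10x. Remainder: −18x³ − 36x² − 30x + 25.
Step 5: lead(−18x³ − 36x² − 30x + 25) ÷ lead(D) = −18x³ ÷ 3x³ = −6. Subtract (−6)·D = −18x³ − 36x² − 30x + 30. Remainder: −5.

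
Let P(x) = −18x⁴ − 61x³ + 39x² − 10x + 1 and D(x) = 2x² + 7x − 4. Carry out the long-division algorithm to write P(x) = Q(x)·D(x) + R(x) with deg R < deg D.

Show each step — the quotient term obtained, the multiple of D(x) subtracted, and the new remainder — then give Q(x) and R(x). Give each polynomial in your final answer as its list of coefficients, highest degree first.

Q = [-9, 1, -2]; R = [8, -7]

Step 1: lead(−18x⁴ − 61x³ + 39x² − 10x + 1) ÷ lead(D) = −18x⁴ ÷ 2x² = −9x². Subtract (−9x²)·D = −18x⁴ − 63x³ + 36x². Remainder: 2x³ + 3x² − 10x + 1.
Step 2: lead(2x³ + 3x² − 10x + 1) ÷ lead(D) = 2x³ ÷ 2x² = x. Subtract (x)·D = 2x³ + 7x² − 4x. Remainder: −4x² − 6x + 1.
Step 3: lead(−4x² − 6x + 1) ÷ lead(D) = −4x² ÷ 2x² = −2. Subtract (−2)·D = −4x² − 14x + 8. Remainder: 8x − 7.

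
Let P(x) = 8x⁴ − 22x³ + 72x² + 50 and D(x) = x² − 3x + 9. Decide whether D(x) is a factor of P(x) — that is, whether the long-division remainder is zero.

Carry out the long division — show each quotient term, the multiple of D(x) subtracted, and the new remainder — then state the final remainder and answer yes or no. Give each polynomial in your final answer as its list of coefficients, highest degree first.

R = [-4], so D(x) is not a factor of P(x). no

Step 1: lead(8x⁴ − 22x³ + 72x² + 50) ÷ lead(D) = 8x⁴ ÷ x² = 8x². Subtract (8x²)·D = 8x⁴ − 24x³ + 72x². Remainder: 2x³ + 50.
Step 2: lead(2x³ + 50) ÷ lead(D) = 2x³ ÷ x² = 2x. Subtract (2x)·D = 2x³ − 6x² + 18x. Remainder: 6x² − 18x + 50.
Step 3: lead(6x² − 18x + 50) ÷ lead(D) = 6x² ÷ x² = 6. Subtract (6)·D = 6x² − 18x + 54. Remainder: −4.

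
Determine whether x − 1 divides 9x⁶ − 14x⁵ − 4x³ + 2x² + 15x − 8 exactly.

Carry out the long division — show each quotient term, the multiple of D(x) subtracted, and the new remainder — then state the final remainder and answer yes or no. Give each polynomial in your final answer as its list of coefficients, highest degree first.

R = [0], so D(x) is a factor of P(x). yes

Step 1: lead(9x⁶ − 14x⁵ − 4x³ + 2x² + 15x − 8) ÷ lead(D) = 9x⁶ ÷ x = 9x⁵. Subtract (9x⁵)·D = 9x⁶ − 9x⁵. Remainder: −5x⁵ − 4x³ + 2x² + 15x − 8.
Step 2: lead(−5x⁵ − 4x³ + 2x² + 15x − 8) ÷ lead(D) = −5x⁵ ÷ x = −5x⁴. Subtract (−5x⁴)·D = −5x⁵ + 5x⁴. Remainder: −5x⁴ − 4x³ + 2x² + 15x − 8.
Step 3: lead(−5x⁴ − 4x³ + 2x² + 15x − 8) ÷ lead(D) = −5x⁴ ÷ x = −5x³. Subtract (−5x³)·D = −5x⁴ + 5x³. Remainder: −9x³ + 2x² + 15x − 8.
Step 4: lead(−9x³ + 2x² + 15x − 8) ÷ lead(D) = −9x³ ÷ x = −9x². Subtract (−9x²)·D = −9x³ + 9x². Remainder: −7x² + 15x − 8.
Step 5: lead(−7x² + 15x − 8) ÷ lead(D) = −7x² ÷ x = −7x. Subtract (−7x)·D = −7x² + 7x. Remainder: 8x − 8.
Step 6: lead(8x − 8) ÷ lead(D) = 8x ÷ x = 8. Subtract (8)·D = 8x − 8. Remainder: 0.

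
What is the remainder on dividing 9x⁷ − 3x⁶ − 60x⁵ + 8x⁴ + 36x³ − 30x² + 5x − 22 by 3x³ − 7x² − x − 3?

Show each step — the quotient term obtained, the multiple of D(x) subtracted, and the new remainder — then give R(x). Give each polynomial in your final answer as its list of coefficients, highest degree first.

Step 1: lead(9x⁷ − 3x⁶ − 60x⁵ + 8x⁴ + 36x³ − 30x² + 5x − 22) ÷ lead(D) = 9x⁷ ÷ 3x³ = 3x⁴. Subtract (3x⁴)·D = 9x⁷ − 21x⁶ − 3x⁵ − 9x⁴. Remainder: 18x⁶ − 57x⁵ + 17x⁴ + 36x³ − 30x² + 5x − 22.
Step 2: lead(18x⁶ − 57x⁵ + 17x⁴ + 36x³ − 30x² + 5x − 22) ÷ lead(D) = 18x⁶ ÷ 3x³ = 6x³. Subtract (6x³)·D = 18x⁶ − 42x⁵ − 6x⁴ − 18x³. Remainder: −15x⁵ + 23x⁴ + 54x³ − 30x² + 5x − 22.
Step 3: lead(−15x⁵ + 23x⁴ + 54x³ − 30x² + 5x − 22) ÷ lead(D) = −15x⁵ ÷ 3x³ = −5x². Subtract (−5x²)·D = −15x⁵ + 35x⁴ + 5x³ + 15x². Remainder: −12x⁴ + 49x³ − 45x² + 5x − 22.
Step 4: lead(−12x⁴ + 49x³ − 45x² + 5x − 22) ÷ lead(D) = −12x⁴ ÷ 3x³ = −4x. Subtract (−4x)·D = −12x⁴ + 28x³ + 4x² + 12x. Remainder: 21x³ − 49x² − 7x − 22.
Step 5: lead(21x³ − 49x² − 7x − 22) ÷ lead(D) = 21x³ ÷ 3x³ = 7. Subtract (7)·D = 21x³ − 49x² − 7x − 21. Remainder: −1.

R = [-1]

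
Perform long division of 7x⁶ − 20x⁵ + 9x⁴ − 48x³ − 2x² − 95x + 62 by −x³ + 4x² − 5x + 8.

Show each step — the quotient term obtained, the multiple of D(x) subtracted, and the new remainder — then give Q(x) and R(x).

Q(x) = −7x³ − 8x² − 6x + 8; R(x) = −7x − 2

Step 1: lead(7x⁶ − 20x⁵ + 9x⁴ − 48x³ − 2x² − 95x + 62) ÷ lead(D) = 7x⁶ ÷ −x³ = −7x³. Subtract (−7x³)·D = 7x⁶ − 28x⁵ + 35x⁴ − 56x³. Remainder: 8x⁵ − 26x⁴ + 8x³ − 2x² − 95x + 62.
Step 2: lead(8x⁵ − 26x⁴ + 8x³ − 2x² − 95x + 62) ÷ lead(D) = 8x⁵ ÷ −x³ = −8x². Subtract (−8x²)·D = 8x⁵ − 32x⁴ + 40x³ − 64x². Remainder: 6x⁴ − 32x³ + 62x² − 95x + 62.
Step 3: lead(6x⁴ − 32x³ + 62x² − 95x + 62) ÷ lead(D) = 6x⁴ ÷ −x³ = −6x. Subtract (−6x)·D = 6x⁴ − 24x³ + 30x² − 48x. Remainder: −8x³ + 32x² − 47x + 62.
Step 4: lead(−8x³ + 32x² − 47x + 62) ÷ lead(D) = −8x³ ÷ −x³ = 8. Subtract (8)·D = −8x³ + 32x² − 40x + 64. Remainder: −7x − 2.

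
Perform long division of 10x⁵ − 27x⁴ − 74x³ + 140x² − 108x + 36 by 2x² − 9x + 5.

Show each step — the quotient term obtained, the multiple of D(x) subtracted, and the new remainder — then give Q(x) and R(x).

Q(x) = 5x³ + 9x² − 9x + 7; R(x) = 1

Step 1: lead(10x⁵ − 27x⁴ − 74x³ + 140x² − 108x + 36) ÷ lead(D) = 10x⁵ ÷ 2x² = 5x³. Subtract (5x³)·D = 10x⁵ − 45x⁴ + 25x³. Remainder: 18x⁴ − 99x³ + 140x² − 108x + 36.
Step 2: lead(18x⁴ − 99x³ + 140x² − 108x + 36) ÷ lead(D) = 18x⁴ ÷ 2x² = 9x². Subtract (9x²)·D = 18x⁴ − 81x³ + 45x². Remainder: −18x³ + 95x² − 108x + 36.
Step 3: lead(−18x³ + 95x² − 108x + 36) ÷ lead(D) = −18x³ ÷ 2x² = −9x. Subtract (−9x)·D = −18x³ + 81x² − 45x. Remainder: 14x² − 63x + 36.
Step 4: lead(14x² − 63x + 36) ÷ lead(D) = 14x² ÷ 2x² = 7. Subtract (7)·D = 14x² − 63x + 35. Remainder: 1.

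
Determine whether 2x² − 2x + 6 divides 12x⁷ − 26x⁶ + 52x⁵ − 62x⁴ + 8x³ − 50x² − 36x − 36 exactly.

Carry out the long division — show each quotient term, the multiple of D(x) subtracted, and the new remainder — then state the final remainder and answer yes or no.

Step 1: lead(12x⁷ − 26x⁶ + 52x⁵ − 62x⁴ + 8x³ − 50x² − 36x − 36) ÷ lead(D) = 12x⁷ ÷ 2x² = 6x⁵. Subtract (6x⁵)·D = 12x⁷ − 12x⁶ + 36x⁵. Remainder: −14x⁶ + 16x⁵ − 62x⁴ + 8x³ − 50x² − 36x − 36.
Step 2: lead(−14x⁶ + 16x⁵ − 62x⁴ + 8x³ − 50x² − 36x − 36) ÷ lead(D) = −14x⁶ ÷ 2x² = −7x⁴. Subtract (−7x⁴)·D = −14x⁶ + 14x⁵ − 42x⁴. Remainder: 2x⁵ − 20x⁴ + 8x³ − 50x² − 36x − 36.
Step 3: lead(2x⁵ − 20x⁴ + 8x³ − 50x² − 36x − 36) ÷ lead(D) = 2x⁵ ÷ 2x² = x³. Subtract (x³)·D = 2x⁵ − 2x⁴ + 6x³. Remainder: −18x⁴ + 2x³ − 50x² − 36x − 36.
Step 4: lead(−18x⁴ + 2x³ − 50x² − 36x − 36) ÷ lead(D) = −18x⁴ ÷ 2x² = −9x². Subtract (−9x²)·D = −18x⁴ + 18x³ − 54x². Remainder: −16x³ + 4x² − 36x − 36.
Step 5: lead(−16x³ + 4x² − 36x − 36) ÷ lead(D) = −16x³ ÷ 2x² = −8x. Subtract (−8x)·D = −16x³ + 16x² − 48x. Remainder: −12x² + 12x − 36.
Step 6: lead(−12x² + 12x − 36) ÷ lead(D) = −12x² ÷ 2x² = −6. Subtract (−6)·D = −12x² + 12x − 36. Remainder: 0.

R(x) = 0, so D(x) is a factor of P(x). yes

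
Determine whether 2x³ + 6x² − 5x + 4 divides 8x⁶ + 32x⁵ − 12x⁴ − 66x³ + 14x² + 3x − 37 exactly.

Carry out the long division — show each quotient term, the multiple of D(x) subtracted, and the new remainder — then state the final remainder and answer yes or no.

R(x) = −9, so D(x) is not a factor of P(x). no

Step 1: lead(8x⁶ + 32x⁵ − 12x⁴ − 66x³ + 14x² + 3x − 37) ÷ lead(D) = 8x⁶ ÷ 2x³ = 4x³. Subtract (4x³)·D = 8x⁶ + 24x⁵ − 20x⁴ + 16x³. Remainder: 8x⁵ + 8x⁴ − 82x³ + 14x² + 3x − 37.
Step 2: lead(8x⁵ + 8x⁴ − 82x³ + 14x² + 3x − 37) ÷ lead(D) = 8x⁵ ÷ 2x³ = 4x². Subtract (4x²)·D = 8x⁵ + 24x⁴ − 20x³ + 16x². Remainder: −16x⁴ − 62x³ − 2x² + 3x − 37.
Step 3: lead(−16x⁴ − 62x³ − 2x² + 3x − 37) ÷ lead(D) = −16x⁴ ÷ 2x³ = −8x. Subtract (−8x)·D = −16x⁴ − 48x³ + 40x² − 32x. Remainder: −14x³ − 42x² + 35x − 37.
Step 4: lead(−14x³ − 42x² + 35x − 37) ÷ lead(D) = −14x³ ÷ 2x³ = −7. Subtract (−7)·D = −14x³ − 42x² + 35x − 28. Remainder: −9.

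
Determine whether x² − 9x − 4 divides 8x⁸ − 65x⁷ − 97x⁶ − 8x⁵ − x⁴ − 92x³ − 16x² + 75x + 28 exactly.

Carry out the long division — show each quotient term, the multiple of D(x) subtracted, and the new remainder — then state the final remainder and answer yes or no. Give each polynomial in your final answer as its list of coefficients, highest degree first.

R = [0], so D(x) is a factor of P(x). yes

Step 1: lead(8x⁸ − 65x⁷ − 97x⁶ − 8x⁵ − x⁴ − 92x³ − 16x² + 75x + 28) ÷ lead(D) = 8x⁸ ÷ x² = 8x⁶. Subtract (8x⁶)·D = 8x⁸ − 72x⁷ − 32x⁶. Remainder: 7x⁷ − 65x⁶ − 8x⁵ − x⁴ − 92x³ − 16x² + 75x + 28.
Step 2: lead(7x⁷ − 65x⁶ − 8x⁵ − x⁴ − 92x³ − 16x² + 75x + 28) ÷ lead(D) = 7x⁷ ÷ x² = 7x⁵. Subtract (7x⁵)·D = 7x⁷ − 63x⁶ − 28x⁵. Remainder: −2x⁶ + 20x⁵ − x⁴ − 92x³ − 16x² + 75x + 28.
Step 3: lead(−2x⁶ + 20x⁵ − x⁴ − 92x³ − 16x² + 75x + 28) ÷ lead(D) = −2x⁶ ÷ x² = −2x⁴. Subtract (−2x⁴)·D = −2x⁶ + 18x⁵ + 8x⁴. Remainder: 2x⁵ − 9x⁴ − 92x³ − 16x² + 75x + 28.
Step 4: lead(2x⁵ − 9x⁴ − 92x³ − 16x² + 75x + 28) ÷ lead(D) = 2x⁵ ÷ x² = 2x³. Subtract (2x³)·D = 2x⁵ − 18x⁴ − 8x³. Remainder: 9x⁴ − 84x³ − 16x² + 75x + 28.
Step 5: lead(9x⁴ − 84x³ − 16x² + 75x + 28) ÷ lead(D) = 9x⁴ ÷ x² = 9x². Subtract (9x²)·D = 9x⁴ − 81x³ − 36x². Remainder: −3x³ + 20x² + 75x + 28.
Step 6: lead(−3x³ + 20x² + 75x + 28) ÷ lead(D) = −3x³ ÷ x² = −3x. Subtract (−3x)·D = −3x³ + 27x² + 12x. Remainder: −7x² + 63x + 28.
Step 7: lead(−7x² + 63x + 28) ÷ lead(D) = −7x² ÷ x² = −7. Subtract (−7)·D = −7x² + 63x + 28. Remainder: 0.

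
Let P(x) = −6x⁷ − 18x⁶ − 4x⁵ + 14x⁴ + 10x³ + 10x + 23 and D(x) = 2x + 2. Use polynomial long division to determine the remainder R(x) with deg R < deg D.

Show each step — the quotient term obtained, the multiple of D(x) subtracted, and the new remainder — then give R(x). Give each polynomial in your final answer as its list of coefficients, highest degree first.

R = [9]

Step 1: lead(−6x⁷ − 18x⁶ − 4x⁵ + 14x⁴ + 10x³ + 10x + 23) ÷ lead(D) = −6x⁷ ÷ 2x = −3x⁶. Subtract (−3x⁶)·D = −6x⁷ − 6x⁶. Remainder: −12x⁶ − 4x⁵ + 14x⁴ + 10x³ + 10x + 23.
Step 2: lead(−12x⁶ − 4x⁵ + 14x⁴ + 10x³ + 10x + 23) ÷ lead(D) = −12x⁶ ÷ 2x = −6x⁵. Subtract (−6x⁵)·D = −12x⁶ − 12x⁵. Remainder: 8x⁵ + 14x⁴ + 10x³ + 10x + 23.
Step 3: lead(8x⁵ + 14x⁴ + 10x³ + 10x + 23) ÷ lead(D) = 8x⁵ ÷ 2x = 4x⁴. Subtract (4x⁴)·D = 8x⁵ + 8x⁴. Remainder: 6x⁴ + 10x³ + 10x + 23.
Step 4: lead(6x⁴ + 10x³ + 10x + 23) ÷ lead(D) = 6x⁴ ÷ 2x = 3x³. Subtract (3x³)·D = 6x⁴ + 6x³. Remainder: 4x³ + 10x + 23.
Step 5: lead(4x³ + 10x + 23) ÷ lead(D) = 4x³ ÷ 2x = 2x². Subtract (2x²)·D = 4x³ + 4x². Remainder: −4x² + 10x + 23.
Step 6: lead(−4x² + 10x + 23) ÷ lead(D) = −4x² ÷ 2x = −2x. Subtract (−2x)·D = −4x² − 4x. Remainder: 14x + 23.
Step 7: lead(14x + 23) ÷ lead(D) = 14x ÷ 2x = 7. Subtract (7)·D = 14x + 14. Remainder: 9.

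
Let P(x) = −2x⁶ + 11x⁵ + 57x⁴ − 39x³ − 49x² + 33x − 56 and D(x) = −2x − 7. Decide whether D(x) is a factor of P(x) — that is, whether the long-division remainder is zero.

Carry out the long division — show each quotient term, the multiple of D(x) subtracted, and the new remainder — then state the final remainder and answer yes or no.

Step 1: lead(−2x⁶ + 11x⁵ + 57x⁴ − 39x³ − 49x² + 33x − 56) ÷ lead(D) = −2x⁶ ÷ −2x = x⁵. Subtract (x⁵)·D = −2x⁶ − 7x⁵. Remainder: 18x⁵ + 57x⁴ − 39x³ − 49x² + 33x − 56.
Step 2: lead(18x⁵ + 57x⁴ − 39x³ − 49x² + 33x − 56) ÷ lead(D) = 18x⁵ ÷ −2x = −9x⁴. Subtract (−9x⁴)·D = 18x⁵ + 63x⁴. Remainder: −6x⁴ − 39x³ − 49x² + 33x − 56.
Step 3: lead(−6x⁴ − 39x³ − 49x² + 33x − 56) ÷ lead(D) = −6x⁴ ÷ −2x = 3x³. Subtract (3x³)·D = −6x⁴ − 21x³. Remainder: −18x³ − 49x² + 33x − 56.
Step 4: lead(−18x³ − 49x² + 33x − 56) ÷ lead(D) = −18x³ ÷ −2x = 9x². Subtract (9x²)·D = −18x³ − 63x². Remainder: 14x² + 33x − 56.
Step 5: lead(14x² + 33x − 56) ÷ lead(D) = 14x² ÷ −2x = −7x. Subtract (−7x)·D = 14x² + 49x. Remainder: −16x − 56.
Step 6: lead(−16x − 56) ÷ lead(D) = −16x ÷ −2x = 8. Subtract (8)·D = −16x − 56. Remainder: 0.

R(x) = 0, so D(x) is a factor of P(x). yes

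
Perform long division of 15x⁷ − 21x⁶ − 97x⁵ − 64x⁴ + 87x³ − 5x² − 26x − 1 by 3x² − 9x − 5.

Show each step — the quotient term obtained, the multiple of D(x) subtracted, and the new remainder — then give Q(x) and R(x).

Step 1: lead(15x⁷ − 21x⁶ − 97x⁵ − 64x⁴ + 87x³ − 5x² − 26x − 1) ÷ lead(D) = 15x⁷ ÷ 3x² = 5x⁵. Subtract (5x⁵)·D = 15x⁷ − 45x⁶ − 25x⁵. Remainder: 24x⁶ − 72x⁵ − 64x⁴ + 87x³ − 5x² − 26x − 1.
Step 2: lead(24x⁶ − 72x⁵ − 64x⁴ + 87x³ − 5x² − 26x − 1) ÷ lead(D) = 24x⁶ ÷ 3x² = 8x⁴. Subtract (8x⁴)·D = 24x⁶ − 72x⁵ − 40x⁴. Remainder: −24x⁴ + 87x³ − 5x² − 26x − 1.
Step 3: lead(−24x⁴ + 87x³ − 5x² − 26x − 1) ÷ lead(D) = −24x⁴ ÷ 3x² = −8x². Subtract (−8x²)·D = −24x⁴ + 72x³ + 40x². Remainder: 15x³ − 45x² − 26x − 1.
Step 4: lead(15x³ − 45x² − 26x − 1) ÷ lead(D) = 15x³ ÷ 3x² = 5x. Subtract (5x)·D = 15x³ − 45x² − 25x. Remainder: −x − 1.

Q(x) = 5x⁵ + 8x⁴ − 8x² + 5x; R(x) = −x − 1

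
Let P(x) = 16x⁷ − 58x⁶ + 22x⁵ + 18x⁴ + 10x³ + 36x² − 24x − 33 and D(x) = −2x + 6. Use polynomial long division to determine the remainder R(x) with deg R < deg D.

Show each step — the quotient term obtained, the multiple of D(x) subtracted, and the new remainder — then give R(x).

Step 1: lead(16x⁷ − 58x⁶ + 22x⁵ + 18x⁴ + 10x³ + 36x² − 24x − 33) ÷ lead(D) = 16x⁷ ÷ −2x = −8x⁶. Subtract (−8x⁶)·D = 16x⁷ − 48x⁶. Remainder: −10x⁶ + 22x⁵ + 18x⁴ + 10x³ + 36x² − 24x − 33.
Step 2: lead(−10x⁶ + 22x⁵ + 18x⁴ + 10x³ + 36x² − 24x − 33) ÷ lead(D) = −10x⁶ ÷ −2x = 5x⁵. Subtract (5x⁵)·D = −10x⁶ + 30x⁵. Remainder: −8x⁵ + 18x⁴ + 10x³ + 36x² − 24x − 33.
Step 3: lead(−8x⁵ + 18x⁴ + 10x³ + 36x² − 24x − 33) ÷ lead(D) = −8x⁵ ÷ −2x = 4x⁴. Subtract (4x⁴)·D = −8x⁵ + 24x⁴. Remainder: −6x⁴ + 10x³ + 36x² − 24x − 33.
Step 4: lead(−6x⁴ + 10x³ + 36x² − 24x − 33) ÷ lead(D) = −6x⁴ ÷ −2x = 3x³. Subtract (3x³)·D = −6x⁴ + 18x³. Remainder: −8x³ + 36x² − 24x − 33.
Step 5: lead(−8x³ + 36x² − 24x − 33) ÷ lead(D) = −8x³ ÷ −2x = 4x². Subtract (4x²)·D = −8x³ + 24x². Remainder: 12x² − 24x − 33.
Step 6: lead(12x² − 24x − 33) ÷ lead(D) = 12x² ÷ −2x = −6x. Subtract (−6x)·D = 12x² − 36x. Remainder: 12x − 33.
Step 7: lead(12x − 33) ÷ lead(D) = 12x ÷ −2x = −6. Subtract (−6)·D = 12x − 36. Remainder: 3.

R(x) = 3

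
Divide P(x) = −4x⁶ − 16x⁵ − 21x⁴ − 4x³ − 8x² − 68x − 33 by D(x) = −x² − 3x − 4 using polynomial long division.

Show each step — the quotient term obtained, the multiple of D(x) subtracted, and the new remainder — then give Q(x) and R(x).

Step 1: lead(−4x⁶ − 16x⁵ − 21x⁴ − 4x³ − 8x² − 68x − 33) ÷ lead(D) = −4x⁶ ÷ −x² = 4x⁴. Subtract (4x⁴)·D = −4x⁶ − 12x⁵ − 16x⁴. Remainder: −4x⁵ − 5x⁴ − 4x³ − 8x² − 68x − 33.
Step 2: lead(−4x⁵ − 5x⁴ − 4x³ − 8x² − 68x − 33) ÷ lead(D) = −4x⁵ ÷ −x² = 4x³. Subtract (4x³)·D = −4x⁵ − 12x⁴ − 16x³. Remainder: 7x⁴ + 12x³ − 8x² − 68x − 33.
Step 3: lead(7x⁴ + 12x³ − 8x² − 68x − 33) ÷ lead(D) = 7x⁴ ÷ −x² = −7x². Subtract (−7x²)·D = 7x⁴ + 21x³ + 28x². Remainder: −9x³ − 36x² − 68x − 33.
Step 4: lead(−9x³ − 36x² − 68x − 33) ÷ lead(D) = −9x³ ÷ −x² = 9x. Subtract (9x)·D = −9x³ − 27x² − 36x. Remainder: −9x² − 32x − 33.
Step 5: lead(−9x² − 32x − 33) ÷ lead(D) = −9x² ÷ −x² = 9. Subtract (9)·D = −9x² − 27x − 36. Remainder: −5x + 3.

Q(x) = 4x⁴ + 4x³ − 7x² + 9x + 9; R(x) = −5x + 3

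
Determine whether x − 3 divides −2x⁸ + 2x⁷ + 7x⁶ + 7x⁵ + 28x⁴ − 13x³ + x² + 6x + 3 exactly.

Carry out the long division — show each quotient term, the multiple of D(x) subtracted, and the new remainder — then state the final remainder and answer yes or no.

Step 1: lead(−2x⁸ + 2x⁷ + 7x⁶ + 7x⁵ + 28x⁴ − 13x³ + x² + 6x + 3) ÷ lead(D) = −2x⁸ ÷ x = −2x⁷. Subtract (−2x⁷)·D = −2x⁸ + 6x⁷. Remainder: −4x⁷ + 7x⁶ + 7x⁵ + 28x⁴ − 13x³ + x² + 6x + 3.
Step 2: lead(−4x⁷ + 7x⁶ + 7x⁵ + 28x⁴ − 13x³ + x² + 6x + 3) ÷ lead(D) = −4x⁷ ÷ x = −4x⁶. Subtract (−4x⁶)·D = −4x⁷ + 12x⁶. Remainder: −5x⁶ + 7x⁵ + 28x⁴ − 13x³ + x² + 6x + 3.
Step 3: lead(−5x⁶ + 7x⁵ + 28x⁴ − 13x³ + x² + 6x + 3) ÷ lead(D) = −5x⁶ ÷ x = −5x⁵. Subtract (−5x⁵)·D = −5x⁶ + 15x⁵. Remainder: −8x⁵ + 28x⁴ − 13x³ + x² + 6x + 3.
Step 4: lead(−8x⁵ + 28x⁴ − 13x³ + x² + 6x + 3) ÷ lead(D) = −8x⁵ ÷ x = −8x⁴. Subtract (−8x⁴)·D = −8x⁵ + 24x⁴. Remainder: 4x⁴ − 13x³ + x² + 6x + 3.
Step 5: lead(4x⁴ − 13x³ + x² + 6x + 3) ÷ lead(D) = 4x⁴ ÷ x = 4x³. Subtract (4x³)·D = 4x⁴ − 12x³. Remainder: −x³ + x² + 6x + 3.
Step 6: lead(−x³ + x² + 6x + 3) ÷ lead(D) = −x³ ÷ x = −x². Subtract (−x²)·D = −x³ + 3x². Remainder: −2x² + 6x + 3.
Step 7: lead(−2x² + 6x + 3) ÷ lead(D) = −2x² ÷ x = −2x. Subtract (−2x)·D = −2x² + 6x. Remainder: 3.

R(x) = 3, so D(x) is not a factor of P(x). no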